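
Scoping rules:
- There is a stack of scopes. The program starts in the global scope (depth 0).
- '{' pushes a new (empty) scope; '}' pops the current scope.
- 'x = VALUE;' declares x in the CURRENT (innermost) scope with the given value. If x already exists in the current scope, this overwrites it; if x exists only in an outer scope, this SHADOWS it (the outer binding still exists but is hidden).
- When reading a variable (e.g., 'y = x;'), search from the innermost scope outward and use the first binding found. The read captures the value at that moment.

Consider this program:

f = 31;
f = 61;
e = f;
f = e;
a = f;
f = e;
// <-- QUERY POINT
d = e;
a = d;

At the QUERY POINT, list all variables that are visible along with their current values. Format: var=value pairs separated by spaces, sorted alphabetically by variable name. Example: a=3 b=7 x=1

Step 1: declare f=31 at depth 0
Step 2: declare f=61 at depth 0
Step 3: declare e=(read f)=61 at depth 0
Step 4: declare f=(read e)=61 at depth 0
Step 5: declare a=(read f)=61 at depth 0
Step 6: declare f=(read e)=61 at depth 0
Visible at query point: a=61 e=61 f=61

Answer: a=61 e=61 f=61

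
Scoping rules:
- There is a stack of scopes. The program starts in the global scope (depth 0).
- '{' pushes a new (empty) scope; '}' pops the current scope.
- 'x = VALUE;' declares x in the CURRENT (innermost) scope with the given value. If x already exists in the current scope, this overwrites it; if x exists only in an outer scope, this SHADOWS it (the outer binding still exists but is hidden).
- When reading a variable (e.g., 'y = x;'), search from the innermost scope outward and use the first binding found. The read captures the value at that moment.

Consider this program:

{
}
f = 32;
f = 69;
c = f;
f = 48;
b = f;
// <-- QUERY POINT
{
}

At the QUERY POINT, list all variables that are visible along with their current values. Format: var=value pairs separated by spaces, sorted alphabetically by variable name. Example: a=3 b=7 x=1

Step 1: enter scope (depth=1)
Step 2: exit scope (depth=0)
Step 3: declare f=32 at depth 0
Step 4: declare f=69 at depth 0
Step 5: declare c=(read f)=69 at depth 0
Step 6: declare f=48 at depth 0
Step 7: declare b=(read f)=48 at depth 0
Visible at query point: b=48 c=69 f=48

Answer: b=48 c=69 f=48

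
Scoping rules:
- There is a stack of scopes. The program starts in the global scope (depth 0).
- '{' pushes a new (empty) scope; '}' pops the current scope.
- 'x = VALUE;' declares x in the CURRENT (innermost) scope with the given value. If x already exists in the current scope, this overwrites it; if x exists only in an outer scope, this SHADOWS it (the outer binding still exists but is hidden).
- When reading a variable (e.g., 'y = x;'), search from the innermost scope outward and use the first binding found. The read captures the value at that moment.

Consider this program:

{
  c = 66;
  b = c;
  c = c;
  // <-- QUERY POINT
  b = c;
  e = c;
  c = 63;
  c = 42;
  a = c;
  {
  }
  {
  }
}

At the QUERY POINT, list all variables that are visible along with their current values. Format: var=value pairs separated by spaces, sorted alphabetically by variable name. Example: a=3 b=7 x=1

Answer: b=66 c=66

Derivation:
Step 1: enter scope (depth=1)
Step 2: declare c=66 at depth 1
Step 3: declare b=(read c)=66 at depth 1
Step 4: declare c=(read c)=66 at depth 1
Visible at query point: b=66 c=66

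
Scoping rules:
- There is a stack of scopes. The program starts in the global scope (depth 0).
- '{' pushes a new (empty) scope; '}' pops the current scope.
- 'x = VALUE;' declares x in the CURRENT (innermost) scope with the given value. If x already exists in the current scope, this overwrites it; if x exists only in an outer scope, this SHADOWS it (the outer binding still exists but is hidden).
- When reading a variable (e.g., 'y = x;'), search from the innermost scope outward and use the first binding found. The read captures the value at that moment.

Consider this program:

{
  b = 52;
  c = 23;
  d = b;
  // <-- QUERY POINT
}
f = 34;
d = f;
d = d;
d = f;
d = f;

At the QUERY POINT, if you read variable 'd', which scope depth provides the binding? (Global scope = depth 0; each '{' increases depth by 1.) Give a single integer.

Step 1: enter scope (depth=1)
Step 2: declare b=52 at depth 1
Step 3: declare c=23 at depth 1
Step 4: declare d=(read b)=52 at depth 1
Visible at query point: b=52 c=23 d=52

Answer: 1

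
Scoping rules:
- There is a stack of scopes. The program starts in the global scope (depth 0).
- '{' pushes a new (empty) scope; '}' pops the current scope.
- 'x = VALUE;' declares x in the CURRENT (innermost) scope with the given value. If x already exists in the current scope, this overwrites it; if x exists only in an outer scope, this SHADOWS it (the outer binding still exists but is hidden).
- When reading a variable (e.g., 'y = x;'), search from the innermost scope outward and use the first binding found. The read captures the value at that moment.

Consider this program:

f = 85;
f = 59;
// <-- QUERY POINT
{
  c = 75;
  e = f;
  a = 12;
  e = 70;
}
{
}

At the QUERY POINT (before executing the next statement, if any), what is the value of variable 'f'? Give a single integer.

Answer: 59

Derivation:
Step 1: declare f=85 at depth 0
Step 2: declare f=59 at depth 0
Visible at query point: f=59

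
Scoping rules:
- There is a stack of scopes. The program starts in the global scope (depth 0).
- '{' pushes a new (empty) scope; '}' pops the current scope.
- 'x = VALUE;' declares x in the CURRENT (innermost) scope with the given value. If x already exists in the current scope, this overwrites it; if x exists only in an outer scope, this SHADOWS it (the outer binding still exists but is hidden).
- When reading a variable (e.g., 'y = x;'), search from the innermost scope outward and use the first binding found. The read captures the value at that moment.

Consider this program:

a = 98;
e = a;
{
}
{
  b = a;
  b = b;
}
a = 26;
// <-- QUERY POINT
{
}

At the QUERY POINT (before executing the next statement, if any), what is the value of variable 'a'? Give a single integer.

Answer: 26

Derivation:
Step 1: declare a=98 at depth 0
Step 2: declare e=(read a)=98 at depth 0
Step 3: enter scope (depth=1)
Step 4: exit scope (depth=0)
Step 5: enter scope (depth=1)
Step 6: declare b=(read a)=98 at depth 1
Step 7: declare b=(read b)=98 at depth 1
Step 8: exit scope (depth=0)
Step 9: declare a=26 at depth 0
Visible at query point: a=26 e=98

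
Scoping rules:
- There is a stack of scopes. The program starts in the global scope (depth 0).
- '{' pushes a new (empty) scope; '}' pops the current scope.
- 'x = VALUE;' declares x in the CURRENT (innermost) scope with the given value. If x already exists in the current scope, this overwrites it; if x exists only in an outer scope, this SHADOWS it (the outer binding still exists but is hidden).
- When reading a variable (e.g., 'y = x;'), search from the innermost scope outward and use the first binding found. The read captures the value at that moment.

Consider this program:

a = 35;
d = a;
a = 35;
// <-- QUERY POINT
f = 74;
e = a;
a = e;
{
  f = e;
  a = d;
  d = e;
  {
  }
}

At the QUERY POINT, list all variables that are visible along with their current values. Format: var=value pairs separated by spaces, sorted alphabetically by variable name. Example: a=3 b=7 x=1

Step 1: declare a=35 at depth 0
Step 2: declare d=(read a)=35 at depth 0
Step 3: declare a=35 at depth 0
Visible at query point: a=35 d=35

Answer: a=35 d=35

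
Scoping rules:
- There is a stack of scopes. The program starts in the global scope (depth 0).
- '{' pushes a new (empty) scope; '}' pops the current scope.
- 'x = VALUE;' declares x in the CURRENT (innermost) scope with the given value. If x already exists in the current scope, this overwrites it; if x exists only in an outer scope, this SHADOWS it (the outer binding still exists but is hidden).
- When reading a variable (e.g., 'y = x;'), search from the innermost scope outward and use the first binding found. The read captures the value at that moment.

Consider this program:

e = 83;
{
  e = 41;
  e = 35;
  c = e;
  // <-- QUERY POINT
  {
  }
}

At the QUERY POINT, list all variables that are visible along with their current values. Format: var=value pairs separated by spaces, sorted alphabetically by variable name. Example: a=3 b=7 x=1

Answer: c=35 e=35

Derivation:
Step 1: declare e=83 at depth 0
Step 2: enter scope (depth=1)
Step 3: declare e=41 at depth 1
Step 4: declare e=35 at depth 1
Step 5: declare c=(read e)=35 at depth 1
Visible at query point: c=35 e=35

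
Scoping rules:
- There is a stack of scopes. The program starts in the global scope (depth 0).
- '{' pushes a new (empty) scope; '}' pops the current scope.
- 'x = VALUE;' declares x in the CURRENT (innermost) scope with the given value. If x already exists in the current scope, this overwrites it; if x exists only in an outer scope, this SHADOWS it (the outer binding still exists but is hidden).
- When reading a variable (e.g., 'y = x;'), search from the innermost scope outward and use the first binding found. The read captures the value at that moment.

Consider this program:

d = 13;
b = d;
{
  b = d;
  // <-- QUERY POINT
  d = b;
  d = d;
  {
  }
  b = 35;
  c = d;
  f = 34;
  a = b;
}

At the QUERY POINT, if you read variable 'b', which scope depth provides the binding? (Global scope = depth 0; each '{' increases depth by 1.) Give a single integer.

Step 1: declare d=13 at depth 0
Step 2: declare b=(read d)=13 at depth 0
Step 3: enter scope (depth=1)
Step 4: declare b=(read d)=13 at depth 1
Visible at query point: b=13 d=13

Answer: 1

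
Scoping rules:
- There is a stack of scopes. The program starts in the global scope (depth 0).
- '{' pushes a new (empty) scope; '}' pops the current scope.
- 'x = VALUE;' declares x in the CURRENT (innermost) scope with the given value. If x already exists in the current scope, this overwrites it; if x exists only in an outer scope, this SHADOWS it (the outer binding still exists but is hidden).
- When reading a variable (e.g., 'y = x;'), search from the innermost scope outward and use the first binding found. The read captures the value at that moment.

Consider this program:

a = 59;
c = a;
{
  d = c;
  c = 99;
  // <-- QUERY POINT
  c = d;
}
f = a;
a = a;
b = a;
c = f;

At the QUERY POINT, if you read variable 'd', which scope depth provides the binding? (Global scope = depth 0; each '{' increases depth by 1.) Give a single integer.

Answer: 1

Derivation:
Step 1: declare a=59 at depth 0
Step 2: declare c=(read a)=59 at depth 0
Step 3: enter scope (depth=1)
Step 4: declare d=(read c)=59 at depth 1
Step 5: declare c=99 at depth 1
Visible at query point: a=59 c=99 d=59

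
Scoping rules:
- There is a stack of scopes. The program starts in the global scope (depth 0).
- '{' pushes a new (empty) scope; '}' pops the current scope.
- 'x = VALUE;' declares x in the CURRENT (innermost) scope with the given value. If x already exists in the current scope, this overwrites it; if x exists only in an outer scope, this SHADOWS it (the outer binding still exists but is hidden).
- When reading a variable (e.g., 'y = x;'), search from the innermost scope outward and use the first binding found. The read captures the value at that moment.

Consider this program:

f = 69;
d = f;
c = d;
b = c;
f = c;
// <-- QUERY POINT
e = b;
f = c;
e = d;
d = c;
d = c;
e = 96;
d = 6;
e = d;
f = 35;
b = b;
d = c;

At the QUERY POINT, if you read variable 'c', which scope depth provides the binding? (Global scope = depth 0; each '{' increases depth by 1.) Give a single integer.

Answer: 0

Derivation:
Step 1: declare f=69 at depth 0
Step 2: declare d=(read f)=69 at depth 0
Step 3: declare c=(read d)=69 at depth 0
Step 4: declare b=(read c)=69 at depth 0
Step 5: declare f=(read c)=69 at depth 0
Visible at query point: b=69 c=69 d=69 f=69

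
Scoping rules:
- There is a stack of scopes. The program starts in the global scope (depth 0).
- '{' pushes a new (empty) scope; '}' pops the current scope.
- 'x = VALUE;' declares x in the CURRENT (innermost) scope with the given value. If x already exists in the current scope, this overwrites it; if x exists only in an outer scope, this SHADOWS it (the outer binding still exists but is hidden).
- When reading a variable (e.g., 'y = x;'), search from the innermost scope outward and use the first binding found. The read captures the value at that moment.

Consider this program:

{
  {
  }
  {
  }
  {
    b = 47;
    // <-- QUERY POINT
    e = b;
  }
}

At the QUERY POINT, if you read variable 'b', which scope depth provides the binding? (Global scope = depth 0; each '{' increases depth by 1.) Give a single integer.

Step 1: enter scope (depth=1)
Step 2: enter scope (depth=2)
Step 3: exit scope (depth=1)
Step 4: enter scope (depth=2)
Step 5: exit scope (depth=1)
Step 6: enter scope (depth=2)
Step 7: declare b=47 at depth 2
Visible at query point: b=47

Answer: 2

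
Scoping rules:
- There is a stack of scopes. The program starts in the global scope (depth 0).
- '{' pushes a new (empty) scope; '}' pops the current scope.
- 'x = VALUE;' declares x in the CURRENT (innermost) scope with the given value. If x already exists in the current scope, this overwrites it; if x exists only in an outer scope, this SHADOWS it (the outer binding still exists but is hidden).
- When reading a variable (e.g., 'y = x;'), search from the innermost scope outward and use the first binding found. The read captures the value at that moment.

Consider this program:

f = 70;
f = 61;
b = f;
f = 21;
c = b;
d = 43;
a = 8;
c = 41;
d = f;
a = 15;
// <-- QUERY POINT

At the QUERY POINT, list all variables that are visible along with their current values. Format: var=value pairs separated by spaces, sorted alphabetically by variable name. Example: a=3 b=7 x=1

Answer: a=15 b=61 c=41 d=21 f=21

Derivation:
Step 1: declare f=70 at depth 0
Step 2: declare f=61 at depth 0
Step 3: declare b=(read f)=61 at depth 0
Step 4: declare f=21 at depth 0
Step 5: declare c=(read b)=61 at depth 0
Step 6: declare d=43 at depth 0
Step 7: declare a=8 at depth 0
Step 8: declare c=41 at depth 0
Step 9: declare d=(read f)=21 at depth 0
Step 10: declare a=15 at depth 0
Visible at query point: a=15 b=61 c=41 d=21 f=21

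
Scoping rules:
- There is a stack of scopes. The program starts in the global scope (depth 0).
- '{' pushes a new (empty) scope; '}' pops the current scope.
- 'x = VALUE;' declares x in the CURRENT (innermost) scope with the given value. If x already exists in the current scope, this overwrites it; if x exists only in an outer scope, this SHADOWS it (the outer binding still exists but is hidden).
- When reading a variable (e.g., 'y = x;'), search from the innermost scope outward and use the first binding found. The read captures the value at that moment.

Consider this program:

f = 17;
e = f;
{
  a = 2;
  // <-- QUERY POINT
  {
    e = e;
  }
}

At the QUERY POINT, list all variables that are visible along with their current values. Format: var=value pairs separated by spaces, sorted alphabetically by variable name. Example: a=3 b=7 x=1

Answer: a=2 e=17 f=17

Derivation:
Step 1: declare f=17 at depth 0
Step 2: declare e=(read f)=17 at depth 0
Step 3: enter scope (depth=1)
Step 4: declare a=2 at depth 1
Visible at query point: a=2 e=17 f=17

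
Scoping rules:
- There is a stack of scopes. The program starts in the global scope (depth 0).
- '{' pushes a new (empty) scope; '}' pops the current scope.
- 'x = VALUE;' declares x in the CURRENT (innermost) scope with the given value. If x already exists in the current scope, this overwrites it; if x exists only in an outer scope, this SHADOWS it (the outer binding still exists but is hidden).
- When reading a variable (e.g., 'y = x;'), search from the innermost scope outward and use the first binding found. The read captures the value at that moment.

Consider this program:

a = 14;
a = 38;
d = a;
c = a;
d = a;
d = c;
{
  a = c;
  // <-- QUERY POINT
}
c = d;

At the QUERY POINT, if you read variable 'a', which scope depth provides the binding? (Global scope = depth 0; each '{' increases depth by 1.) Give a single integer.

Step 1: declare a=14 at depth 0
Step 2: declare a=38 at depth 0
Step 3: declare d=(read a)=38 at depth 0
Step 4: declare c=(read a)=38 at depth 0
Step 5: declare d=(read a)=38 at depth 0
Step 6: declare d=(read c)=38 at depth 0
Step 7: enter scope (depth=1)
Step 8: declare a=(read c)=38 at depth 1
Visible at query point: a=38 c=38 d=38

Answer: 1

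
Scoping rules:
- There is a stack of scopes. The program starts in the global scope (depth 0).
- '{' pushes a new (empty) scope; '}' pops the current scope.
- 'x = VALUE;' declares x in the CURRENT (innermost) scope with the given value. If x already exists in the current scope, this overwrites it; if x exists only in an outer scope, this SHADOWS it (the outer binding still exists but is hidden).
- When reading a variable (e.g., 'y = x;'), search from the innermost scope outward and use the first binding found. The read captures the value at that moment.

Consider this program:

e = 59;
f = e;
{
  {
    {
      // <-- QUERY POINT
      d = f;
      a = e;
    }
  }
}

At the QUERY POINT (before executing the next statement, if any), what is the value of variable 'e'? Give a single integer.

Step 1: declare e=59 at depth 0
Step 2: declare f=(read e)=59 at depth 0
Step 3: enter scope (depth=1)
Step 4: enter scope (depth=2)
Step 5: enter scope (depth=3)
Visible at query point: e=59 f=59

Answer: 59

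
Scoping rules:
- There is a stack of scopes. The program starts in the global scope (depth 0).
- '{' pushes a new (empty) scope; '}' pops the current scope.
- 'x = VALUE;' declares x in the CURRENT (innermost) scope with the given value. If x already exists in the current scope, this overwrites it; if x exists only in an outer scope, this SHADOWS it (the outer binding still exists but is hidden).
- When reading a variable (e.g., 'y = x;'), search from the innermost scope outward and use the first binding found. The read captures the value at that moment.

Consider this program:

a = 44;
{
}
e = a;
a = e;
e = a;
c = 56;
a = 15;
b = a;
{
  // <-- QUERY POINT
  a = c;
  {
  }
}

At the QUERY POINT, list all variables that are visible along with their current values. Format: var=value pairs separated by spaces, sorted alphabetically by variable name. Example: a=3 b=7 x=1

Step 1: declare a=44 at depth 0
Step 2: enter scope (depth=1)
Step 3: exit scope (depth=0)
Step 4: declare e=(read a)=44 at depth 0
Step 5: declare a=(read e)=44 at depth 0
Step 6: declare e=(read a)=44 at depth 0
Step 7: declare c=56 at depth 0
Step 8: declare a=15 at depth 0
Step 9: declare b=(read a)=15 at depth 0
Step 10: enter scope (depth=1)
Visible at query point: a=15 b=15 c=56 e=44

Answer: a=15 b=15 c=56 e=44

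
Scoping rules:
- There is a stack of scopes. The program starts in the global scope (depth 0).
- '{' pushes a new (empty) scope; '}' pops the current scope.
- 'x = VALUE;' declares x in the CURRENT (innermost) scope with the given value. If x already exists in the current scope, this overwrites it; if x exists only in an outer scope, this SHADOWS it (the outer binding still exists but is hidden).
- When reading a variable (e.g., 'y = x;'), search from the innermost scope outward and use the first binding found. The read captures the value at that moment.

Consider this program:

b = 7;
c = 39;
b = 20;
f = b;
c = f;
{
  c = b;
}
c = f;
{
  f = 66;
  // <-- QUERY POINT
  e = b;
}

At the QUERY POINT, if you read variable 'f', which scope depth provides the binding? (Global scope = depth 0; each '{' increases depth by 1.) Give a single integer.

Step 1: declare b=7 at depth 0
Step 2: declare c=39 at depth 0
Step 3: declare b=20 at depth 0
Step 4: declare f=(read b)=20 at depth 0
Step 5: declare c=(read f)=20 at depth 0
Step 6: enter scope (depth=1)
Step 7: declare c=(read b)=20 at depth 1
Step 8: exit scope (depth=0)
Step 9: declare c=(read f)=20 at depth 0
Step 10: enter scope (depth=1)
Step 11: declare f=66 at depth 1
Visible at query point: b=20 c=20 f=66

Answer: 1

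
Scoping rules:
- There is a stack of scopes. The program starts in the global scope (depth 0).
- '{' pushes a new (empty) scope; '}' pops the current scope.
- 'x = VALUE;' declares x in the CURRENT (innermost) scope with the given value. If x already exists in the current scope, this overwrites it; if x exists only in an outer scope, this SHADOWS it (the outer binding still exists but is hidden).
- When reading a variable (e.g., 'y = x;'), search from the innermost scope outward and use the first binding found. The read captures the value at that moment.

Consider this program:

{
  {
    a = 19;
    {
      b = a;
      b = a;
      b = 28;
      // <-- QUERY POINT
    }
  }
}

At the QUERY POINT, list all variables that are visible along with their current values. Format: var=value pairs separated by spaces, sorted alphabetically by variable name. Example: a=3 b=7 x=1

Step 1: enter scope (depth=1)
Step 2: enter scope (depth=2)
Step 3: declare a=19 at depth 2
Step 4: enter scope (depth=3)
Step 5: declare b=(read a)=19 at depth 3
Step 6: declare b=(read a)=19 at depth 3
Step 7: declare b=28 at depth 3
Visible at query point: a=19 b=28

Answer: a=19 b=28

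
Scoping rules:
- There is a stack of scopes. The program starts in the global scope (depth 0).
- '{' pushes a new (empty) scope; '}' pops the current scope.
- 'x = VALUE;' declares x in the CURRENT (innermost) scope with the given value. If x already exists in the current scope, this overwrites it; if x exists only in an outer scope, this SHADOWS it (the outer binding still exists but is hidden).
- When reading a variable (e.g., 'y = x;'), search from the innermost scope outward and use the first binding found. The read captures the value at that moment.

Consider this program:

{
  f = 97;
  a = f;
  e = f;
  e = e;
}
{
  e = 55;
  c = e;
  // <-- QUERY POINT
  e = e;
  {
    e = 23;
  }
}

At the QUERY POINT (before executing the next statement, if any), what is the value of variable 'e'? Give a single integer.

Answer: 55

Derivation:
Step 1: enter scope (depth=1)
Step 2: declare f=97 at depth 1
Step 3: declare a=(read f)=97 at depth 1
Step 4: declare e=(read f)=97 at depth 1
Step 5: declare e=(read e)=97 at depth 1
Step 6: exit scope (depth=0)
Step 7: enter scope (depth=1)
Step 8: declare e=55 at depth 1
Step 9: declare c=(read e)=55 at depth 1
Visible at query point: c=55 e=55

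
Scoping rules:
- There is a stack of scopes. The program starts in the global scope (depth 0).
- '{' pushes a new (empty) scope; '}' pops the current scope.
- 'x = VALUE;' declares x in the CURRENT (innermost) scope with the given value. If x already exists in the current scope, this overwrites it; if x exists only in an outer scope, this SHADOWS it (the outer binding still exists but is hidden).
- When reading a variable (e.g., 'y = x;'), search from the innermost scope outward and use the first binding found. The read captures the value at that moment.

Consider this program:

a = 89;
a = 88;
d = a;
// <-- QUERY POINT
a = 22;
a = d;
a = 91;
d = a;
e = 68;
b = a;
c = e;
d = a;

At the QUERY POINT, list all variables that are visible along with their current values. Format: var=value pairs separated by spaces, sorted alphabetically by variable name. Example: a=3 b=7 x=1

Answer: a=88 d=88

Derivation:
Step 1: declare a=89 at depth 0
Step 2: declare a=88 at depth 0
Step 3: declare d=(read a)=88 at depth 0
Visible at query point: a=88 d=88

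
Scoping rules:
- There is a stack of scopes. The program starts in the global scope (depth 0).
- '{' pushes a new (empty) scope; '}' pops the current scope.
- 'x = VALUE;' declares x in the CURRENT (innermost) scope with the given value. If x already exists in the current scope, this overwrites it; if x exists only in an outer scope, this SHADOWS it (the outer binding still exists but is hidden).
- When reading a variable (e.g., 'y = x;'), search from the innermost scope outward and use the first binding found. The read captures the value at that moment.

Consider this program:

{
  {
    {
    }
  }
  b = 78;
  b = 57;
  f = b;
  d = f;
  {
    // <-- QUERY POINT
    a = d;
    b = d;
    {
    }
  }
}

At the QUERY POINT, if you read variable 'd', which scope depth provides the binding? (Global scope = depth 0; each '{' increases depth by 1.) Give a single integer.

Answer: 1

Derivation:
Step 1: enter scope (depth=1)
Step 2: enter scope (depth=2)
Step 3: enter scope (depth=3)
Step 4: exit scope (depth=2)
Step 5: exit scope (depth=1)
Step 6: declare b=78 at depth 1
Step 7: declare b=57 at depth 1
Step 8: declare f=(read b)=57 at depth 1
Step 9: declare d=(read f)=57 at depth 1
Step 10: enter scope (depth=2)
Visible at query point: b=57 d=57 f=57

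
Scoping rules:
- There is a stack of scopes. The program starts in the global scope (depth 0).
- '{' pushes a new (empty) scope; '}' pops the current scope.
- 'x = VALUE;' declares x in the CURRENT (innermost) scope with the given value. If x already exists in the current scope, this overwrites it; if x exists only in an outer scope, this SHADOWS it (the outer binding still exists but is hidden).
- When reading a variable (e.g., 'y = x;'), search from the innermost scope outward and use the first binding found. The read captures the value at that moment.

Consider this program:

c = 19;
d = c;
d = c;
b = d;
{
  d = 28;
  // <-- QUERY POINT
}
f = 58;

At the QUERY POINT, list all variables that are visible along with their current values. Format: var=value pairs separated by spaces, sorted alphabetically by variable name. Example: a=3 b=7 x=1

Answer: b=19 c=19 d=28

Derivation:
Step 1: declare c=19 at depth 0
Step 2: declare d=(read c)=19 at depth 0
Step 3: declare d=(read c)=19 at depth 0
Step 4: declare b=(read d)=19 at depth 0
Step 5: enter scope (depth=1)
Step 6: declare d=28 at depth 1
Visible at query point: b=19 c=19 d=28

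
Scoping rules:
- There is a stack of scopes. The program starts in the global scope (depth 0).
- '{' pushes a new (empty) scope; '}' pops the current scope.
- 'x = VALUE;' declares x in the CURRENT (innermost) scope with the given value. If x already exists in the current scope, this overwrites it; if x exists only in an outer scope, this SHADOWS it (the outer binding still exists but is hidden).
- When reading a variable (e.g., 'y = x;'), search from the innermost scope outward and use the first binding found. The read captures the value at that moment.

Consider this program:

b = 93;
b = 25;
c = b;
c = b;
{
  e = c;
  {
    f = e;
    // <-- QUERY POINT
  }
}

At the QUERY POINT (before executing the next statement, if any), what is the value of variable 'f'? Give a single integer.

Step 1: declare b=93 at depth 0
Step 2: declare b=25 at depth 0
Step 3: declare c=(read b)=25 at depth 0
Step 4: declare c=(read b)=25 at depth 0
Step 5: enter scope (depth=1)
Step 6: declare e=(read c)=25 at depth 1
Step 7: enter scope (depth=2)
Step 8: declare f=(read e)=25 at depth 2
Visible at query point: b=25 c=25 e=25 f=25

Answer: 25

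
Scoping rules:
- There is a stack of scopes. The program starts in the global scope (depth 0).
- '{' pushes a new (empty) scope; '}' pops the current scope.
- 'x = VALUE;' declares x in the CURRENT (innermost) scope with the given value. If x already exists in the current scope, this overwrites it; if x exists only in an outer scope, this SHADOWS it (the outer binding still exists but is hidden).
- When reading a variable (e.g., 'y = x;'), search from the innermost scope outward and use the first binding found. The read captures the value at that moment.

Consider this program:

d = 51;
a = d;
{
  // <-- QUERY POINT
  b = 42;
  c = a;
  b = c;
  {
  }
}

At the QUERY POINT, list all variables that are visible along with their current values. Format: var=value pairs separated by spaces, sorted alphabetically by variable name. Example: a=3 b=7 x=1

Answer: a=51 d=51

Derivation:
Step 1: declare d=51 at depth 0
Step 2: declare a=(read d)=51 at depth 0
Step 3: enter scope (depth=1)
Visible at query point: a=51 d=51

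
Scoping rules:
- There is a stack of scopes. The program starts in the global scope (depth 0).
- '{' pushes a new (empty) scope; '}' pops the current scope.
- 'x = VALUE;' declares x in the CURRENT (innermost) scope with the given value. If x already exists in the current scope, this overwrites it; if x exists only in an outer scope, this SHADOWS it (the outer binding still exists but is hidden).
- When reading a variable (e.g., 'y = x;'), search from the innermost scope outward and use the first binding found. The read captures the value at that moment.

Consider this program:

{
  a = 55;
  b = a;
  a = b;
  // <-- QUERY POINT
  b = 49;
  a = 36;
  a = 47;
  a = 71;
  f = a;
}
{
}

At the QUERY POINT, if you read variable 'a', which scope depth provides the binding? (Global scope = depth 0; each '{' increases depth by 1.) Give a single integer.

Step 1: enter scope (depth=1)
Step 2: declare a=55 at depth 1
Step 3: declare b=(read a)=55 at depth 1
Step 4: declare a=(read b)=55 at depth 1
Visible at query point: a=55 b=55

Answer: 1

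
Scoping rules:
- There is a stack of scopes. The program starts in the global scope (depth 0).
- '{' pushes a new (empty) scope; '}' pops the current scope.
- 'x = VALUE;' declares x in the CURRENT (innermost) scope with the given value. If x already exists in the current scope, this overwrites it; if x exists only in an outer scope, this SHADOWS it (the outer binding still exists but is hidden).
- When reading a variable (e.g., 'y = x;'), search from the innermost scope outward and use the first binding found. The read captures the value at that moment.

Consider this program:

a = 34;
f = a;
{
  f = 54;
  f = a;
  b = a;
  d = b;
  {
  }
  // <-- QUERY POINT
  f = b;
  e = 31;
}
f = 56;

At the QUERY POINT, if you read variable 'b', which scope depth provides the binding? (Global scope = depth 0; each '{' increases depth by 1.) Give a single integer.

Answer: 1

Derivation:
Step 1: declare a=34 at depth 0
Step 2: declare f=(read a)=34 at depth 0
Step 3: enter scope (depth=1)
Step 4: declare f=54 at depth 1
Step 5: declare f=(read a)=34 at depth 1
Step 6: declare b=(read a)=34 at depth 1
Step 7: declare d=(read b)=34 at depth 1
Step 8: enter scope (depth=2)
Step 9: exit scope (depth=1)
Visible at query point: a=34 b=34 d=34 f=34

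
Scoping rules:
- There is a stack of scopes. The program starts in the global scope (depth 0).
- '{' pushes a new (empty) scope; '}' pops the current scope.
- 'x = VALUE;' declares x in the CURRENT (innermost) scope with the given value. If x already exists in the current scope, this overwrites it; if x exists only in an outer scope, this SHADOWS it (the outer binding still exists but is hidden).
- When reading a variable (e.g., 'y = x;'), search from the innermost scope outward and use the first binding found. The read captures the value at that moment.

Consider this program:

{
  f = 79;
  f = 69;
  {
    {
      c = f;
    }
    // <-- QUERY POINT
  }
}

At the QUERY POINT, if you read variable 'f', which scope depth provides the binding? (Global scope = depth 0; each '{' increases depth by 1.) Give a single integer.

Step 1: enter scope (depth=1)
Step 2: declare f=79 at depth 1
Step 3: declare f=69 at depth 1
Step 4: enter scope (depth=2)
Step 5: enter scope (depth=3)
Step 6: declare c=(read f)=69 at depth 3
Step 7: exit scope (depth=2)
Visible at query point: f=69

Answer: 1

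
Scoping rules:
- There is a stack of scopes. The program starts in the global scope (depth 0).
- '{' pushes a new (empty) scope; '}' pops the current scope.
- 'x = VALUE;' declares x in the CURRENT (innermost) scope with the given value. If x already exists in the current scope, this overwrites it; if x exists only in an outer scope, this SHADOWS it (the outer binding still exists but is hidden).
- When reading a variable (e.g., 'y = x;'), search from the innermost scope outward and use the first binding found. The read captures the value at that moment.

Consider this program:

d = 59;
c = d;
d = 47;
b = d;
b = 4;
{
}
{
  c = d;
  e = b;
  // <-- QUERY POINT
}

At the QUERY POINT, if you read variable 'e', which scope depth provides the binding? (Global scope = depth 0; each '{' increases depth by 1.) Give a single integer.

Step 1: declare d=59 at depth 0
Step 2: declare c=(read d)=59 at depth 0
Step 3: declare d=47 at depth 0
Step 4: declare b=(read d)=47 at depth 0
Step 5: declare b=4 at depth 0
Step 6: enter scope (depth=1)
Step 7: exit scope (depth=0)
Step 8: enter scope (depth=1)
Step 9: declare c=(read d)=47 at depth 1
Step 10: declare e=(read b)=4 at depth 1
Visible at query point: b=4 c=47 d=47 e=4

Answer: 1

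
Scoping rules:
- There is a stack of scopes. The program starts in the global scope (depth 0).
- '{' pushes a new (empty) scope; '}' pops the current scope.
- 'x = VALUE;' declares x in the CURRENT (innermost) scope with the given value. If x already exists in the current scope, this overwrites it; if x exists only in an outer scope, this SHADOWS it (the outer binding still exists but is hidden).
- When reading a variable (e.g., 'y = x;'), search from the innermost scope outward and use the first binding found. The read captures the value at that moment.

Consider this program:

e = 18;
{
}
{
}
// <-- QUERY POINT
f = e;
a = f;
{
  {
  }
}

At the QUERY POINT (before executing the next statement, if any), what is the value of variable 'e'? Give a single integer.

Answer: 18

Derivation:
Step 1: declare e=18 at depth 0
Step 2: enter scope (depth=1)
Step 3: exit scope (depth=0)
Step 4: enter scope (depth=1)
Step 5: exit scope (depth=0)
Visible at query point: e=18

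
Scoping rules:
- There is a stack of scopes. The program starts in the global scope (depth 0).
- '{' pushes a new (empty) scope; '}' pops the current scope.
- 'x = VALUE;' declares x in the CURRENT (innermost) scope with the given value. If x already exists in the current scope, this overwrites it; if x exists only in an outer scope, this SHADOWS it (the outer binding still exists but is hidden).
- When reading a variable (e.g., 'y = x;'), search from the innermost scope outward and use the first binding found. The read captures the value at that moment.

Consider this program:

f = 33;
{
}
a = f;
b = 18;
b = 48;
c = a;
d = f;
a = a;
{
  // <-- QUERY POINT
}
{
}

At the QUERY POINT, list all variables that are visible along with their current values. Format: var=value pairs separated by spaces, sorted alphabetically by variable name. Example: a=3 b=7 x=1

Step 1: declare f=33 at depth 0
Step 2: enter scope (depth=1)
Step 3: exit scope (depth=0)
Step 4: declare a=(read f)=33 at depth 0
Step 5: declare b=18 at depth 0
Step 6: declare b=48 at depth 0
Step 7: declare c=(read a)=33 at depth 0
Step 8: declare d=(read f)=33 at depth 0
Step 9: declare a=(read a)=33 at depth 0
Step 10: enter scope (depth=1)
Visible at query point: a=33 b=48 c=33 d=33 f=33

Answer: a=33 b=48 c=33 d=33 f=33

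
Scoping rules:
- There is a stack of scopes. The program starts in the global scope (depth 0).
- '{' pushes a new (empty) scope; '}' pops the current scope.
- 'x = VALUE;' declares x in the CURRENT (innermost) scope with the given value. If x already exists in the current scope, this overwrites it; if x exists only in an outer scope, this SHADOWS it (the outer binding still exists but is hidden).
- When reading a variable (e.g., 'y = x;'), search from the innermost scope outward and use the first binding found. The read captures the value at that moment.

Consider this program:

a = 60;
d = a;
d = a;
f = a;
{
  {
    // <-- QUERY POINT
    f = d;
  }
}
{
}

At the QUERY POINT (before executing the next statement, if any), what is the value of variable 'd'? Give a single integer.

Answer: 60

Derivation:
Step 1: declare a=60 at depth 0
Step 2: declare d=(read a)=60 at depth 0
Step 3: declare d=(read a)=60 at depth 0
Step 4: declare f=(read a)=60 at depth 0
Step 5: enter scope (depth=1)
Step 6: enter scope (depth=2)
Visible at query point: a=60 d=60 f=60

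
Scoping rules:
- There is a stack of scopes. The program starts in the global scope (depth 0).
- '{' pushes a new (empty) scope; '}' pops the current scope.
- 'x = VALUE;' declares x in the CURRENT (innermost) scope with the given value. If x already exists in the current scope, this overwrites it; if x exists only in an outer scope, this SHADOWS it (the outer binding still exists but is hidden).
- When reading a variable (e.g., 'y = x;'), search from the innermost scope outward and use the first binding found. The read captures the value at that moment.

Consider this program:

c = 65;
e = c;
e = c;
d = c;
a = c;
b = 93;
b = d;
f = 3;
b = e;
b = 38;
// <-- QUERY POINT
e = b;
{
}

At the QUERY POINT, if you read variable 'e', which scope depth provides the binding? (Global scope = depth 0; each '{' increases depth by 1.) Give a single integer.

Answer: 0

Derivation:
Step 1: declare c=65 at depth 0
Step 2: declare e=(read c)=65 at depth 0
Step 3: declare e=(read c)=65 at depth 0
Step 4: declare d=(read c)=65 at depth 0
Step 5: declare a=(read c)=65 at depth 0
Step 6: declare b=93 at depth 0
Step 7: declare b=(read d)=65 at depth 0
Step 8: declare f=3 at depth 0
Step 9: declare b=(read e)=65 at depth 0
Step 10: declare b=38 at depth 0
Visible at query point: a=65 b=38 c=65 d=65 e=65 f=3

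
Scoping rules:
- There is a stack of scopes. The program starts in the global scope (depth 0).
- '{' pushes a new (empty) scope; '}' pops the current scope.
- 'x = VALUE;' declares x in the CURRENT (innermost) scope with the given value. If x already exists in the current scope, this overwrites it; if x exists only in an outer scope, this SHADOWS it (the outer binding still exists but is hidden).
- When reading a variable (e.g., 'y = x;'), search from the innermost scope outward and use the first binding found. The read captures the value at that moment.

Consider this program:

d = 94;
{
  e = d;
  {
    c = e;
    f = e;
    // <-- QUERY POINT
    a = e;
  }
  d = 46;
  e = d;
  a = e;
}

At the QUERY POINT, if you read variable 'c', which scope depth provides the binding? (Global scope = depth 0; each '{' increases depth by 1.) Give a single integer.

Step 1: declare d=94 at depth 0
Step 2: enter scope (depth=1)
Step 3: declare e=(read d)=94 at depth 1
Step 4: enter scope (depth=2)
Step 5: declare c=(read e)=94 at depth 2
Step 6: declare f=(read e)=94 at depth 2
Visible at query point: c=94 d=94 e=94 f=94

Answer: 2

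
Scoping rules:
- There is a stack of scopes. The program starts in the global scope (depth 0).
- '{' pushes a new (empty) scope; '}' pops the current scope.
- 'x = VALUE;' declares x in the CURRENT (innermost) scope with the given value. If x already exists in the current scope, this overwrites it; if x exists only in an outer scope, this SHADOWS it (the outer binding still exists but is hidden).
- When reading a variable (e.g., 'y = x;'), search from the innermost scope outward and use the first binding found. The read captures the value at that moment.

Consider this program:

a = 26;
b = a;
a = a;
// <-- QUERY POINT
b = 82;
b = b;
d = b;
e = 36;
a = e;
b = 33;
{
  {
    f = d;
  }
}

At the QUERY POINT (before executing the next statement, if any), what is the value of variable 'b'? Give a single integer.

Step 1: declare a=26 at depth 0
Step 2: declare b=(read a)=26 at depth 0
Step 3: declare a=(read a)=26 at depth 0
Visible at query point: a=26 b=26

Answer: 26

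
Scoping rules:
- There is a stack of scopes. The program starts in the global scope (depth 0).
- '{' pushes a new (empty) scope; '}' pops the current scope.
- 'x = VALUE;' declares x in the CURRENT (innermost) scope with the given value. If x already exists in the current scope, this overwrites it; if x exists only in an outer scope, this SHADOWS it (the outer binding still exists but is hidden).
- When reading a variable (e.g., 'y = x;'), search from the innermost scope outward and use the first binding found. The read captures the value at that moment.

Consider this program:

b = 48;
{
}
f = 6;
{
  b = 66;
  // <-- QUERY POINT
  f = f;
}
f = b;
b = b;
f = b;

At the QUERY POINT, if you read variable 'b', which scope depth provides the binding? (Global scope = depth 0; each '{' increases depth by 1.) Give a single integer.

Step 1: declare b=48 at depth 0
Step 2: enter scope (depth=1)
Step 3: exit scope (depth=0)
Step 4: declare f=6 at depth 0
Step 5: enter scope (depth=1)
Step 6: declare b=66 at depth 1
Visible at query point: b=66 f=6

Answer: 1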